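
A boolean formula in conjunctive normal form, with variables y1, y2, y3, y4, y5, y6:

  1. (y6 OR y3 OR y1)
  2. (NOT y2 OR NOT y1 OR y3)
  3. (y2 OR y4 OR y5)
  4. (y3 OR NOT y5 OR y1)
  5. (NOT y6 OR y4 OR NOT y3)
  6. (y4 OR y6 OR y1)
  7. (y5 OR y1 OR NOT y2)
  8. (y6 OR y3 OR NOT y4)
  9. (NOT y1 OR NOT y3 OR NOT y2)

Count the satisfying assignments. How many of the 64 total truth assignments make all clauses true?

Case analysis on y1 and y3:
  y1=1, y3=1: 5 of the 16 assignments to (y2,y4,y5,y6) work.
  y1=1, y3=0: remaining (y2,y4,y5,y6) ∈ {(0,0,1,0); (0,0,1,1); (0,1,0,1); (0,1,1,1)} — 4.
  y1=0, y3=1: y6 free; 3 ways for (y2,y4,y5) × 2^1 = 6.
  y1=0, y3=0: remaining (y2,y4,y5,y6) ∈ {(0,1,0,1)} — 1.
Total: 5 + 4 + 6 + 1 = 16.

16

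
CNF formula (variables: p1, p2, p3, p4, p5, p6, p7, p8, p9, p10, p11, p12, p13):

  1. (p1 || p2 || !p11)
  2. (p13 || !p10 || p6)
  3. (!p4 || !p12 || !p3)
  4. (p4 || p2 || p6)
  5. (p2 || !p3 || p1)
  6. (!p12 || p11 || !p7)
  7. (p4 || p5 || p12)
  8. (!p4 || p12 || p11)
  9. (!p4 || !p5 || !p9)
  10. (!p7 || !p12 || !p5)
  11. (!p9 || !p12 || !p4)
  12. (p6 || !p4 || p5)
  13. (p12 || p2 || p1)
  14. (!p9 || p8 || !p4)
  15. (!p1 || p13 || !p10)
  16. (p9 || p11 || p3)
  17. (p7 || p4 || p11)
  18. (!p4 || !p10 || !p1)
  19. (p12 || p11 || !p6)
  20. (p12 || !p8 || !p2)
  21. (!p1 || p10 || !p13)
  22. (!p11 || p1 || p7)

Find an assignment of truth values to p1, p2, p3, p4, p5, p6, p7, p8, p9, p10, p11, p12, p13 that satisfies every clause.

p1=True, p2=True, p3=True, p4=False, p5=True, p6=False, p7=False, p8=False, p9=False, p10=False, p11=True, p12=False, p13=False

Set p1 = True and propagate.
The remaining clauses are satisfied by p2 = True, p3 = True, p4 = False, p5 = True, p6 = False, p7 = False, p8 = False, p9 = False, p10 = False, p11 = True, p12 = False, p13 = False.
Every clause has at least one true literal under this assignment.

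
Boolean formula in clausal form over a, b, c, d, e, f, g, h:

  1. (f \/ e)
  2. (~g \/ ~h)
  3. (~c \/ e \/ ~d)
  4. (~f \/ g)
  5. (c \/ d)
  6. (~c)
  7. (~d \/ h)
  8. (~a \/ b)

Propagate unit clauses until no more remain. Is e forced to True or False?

(~c) stands alone — c = False.
(d \/ c) with c = False leaves only d, so d = True.
In (h \/ ~d), ~d is now false; h must hold, so h = True.
(~h \/ ~g): since h = True, the clause reduces to (~g). g = False.
From (~f \/ g) and g = False: f = False.
(f \/ e): since f = False, the clause reduces to (e). e = True.

True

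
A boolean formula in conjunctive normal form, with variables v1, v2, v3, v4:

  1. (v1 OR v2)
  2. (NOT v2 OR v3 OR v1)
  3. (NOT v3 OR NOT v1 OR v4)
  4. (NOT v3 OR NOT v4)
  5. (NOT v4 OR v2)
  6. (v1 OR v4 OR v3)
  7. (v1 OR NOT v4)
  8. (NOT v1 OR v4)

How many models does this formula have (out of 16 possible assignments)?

Satisfying assignments:
  v1=0 v2=1 v3=1 v4=0
  v1=1 v2=1 v3=0 v4=1
That's 2 in total.

2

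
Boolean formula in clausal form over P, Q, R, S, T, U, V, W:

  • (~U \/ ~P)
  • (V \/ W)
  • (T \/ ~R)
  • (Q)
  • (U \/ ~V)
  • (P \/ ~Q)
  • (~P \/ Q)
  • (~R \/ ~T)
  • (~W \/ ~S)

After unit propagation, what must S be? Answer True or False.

False

Unit clause (Q) sets Q = True.
In (P \/ ~Q), ~Q is now false; P must hold, so P = True.
In (~P \/ ~U), ~P is now false; ~U must hold, so U = False.
(~V \/ U) with U = False leaves only ~V, so V = False.
From (V \/ W) and V = False: W = True.
(~W \/ ~S): since W = True, the clause reduces to (~S). S = False.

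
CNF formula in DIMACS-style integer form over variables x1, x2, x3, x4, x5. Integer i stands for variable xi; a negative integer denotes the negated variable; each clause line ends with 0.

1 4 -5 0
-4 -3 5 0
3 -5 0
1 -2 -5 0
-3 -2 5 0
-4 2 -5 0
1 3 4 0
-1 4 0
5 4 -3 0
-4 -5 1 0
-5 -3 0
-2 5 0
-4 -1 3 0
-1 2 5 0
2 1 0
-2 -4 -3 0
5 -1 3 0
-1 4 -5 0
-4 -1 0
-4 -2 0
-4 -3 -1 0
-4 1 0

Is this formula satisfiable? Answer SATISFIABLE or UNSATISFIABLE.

UNSATISFIABLE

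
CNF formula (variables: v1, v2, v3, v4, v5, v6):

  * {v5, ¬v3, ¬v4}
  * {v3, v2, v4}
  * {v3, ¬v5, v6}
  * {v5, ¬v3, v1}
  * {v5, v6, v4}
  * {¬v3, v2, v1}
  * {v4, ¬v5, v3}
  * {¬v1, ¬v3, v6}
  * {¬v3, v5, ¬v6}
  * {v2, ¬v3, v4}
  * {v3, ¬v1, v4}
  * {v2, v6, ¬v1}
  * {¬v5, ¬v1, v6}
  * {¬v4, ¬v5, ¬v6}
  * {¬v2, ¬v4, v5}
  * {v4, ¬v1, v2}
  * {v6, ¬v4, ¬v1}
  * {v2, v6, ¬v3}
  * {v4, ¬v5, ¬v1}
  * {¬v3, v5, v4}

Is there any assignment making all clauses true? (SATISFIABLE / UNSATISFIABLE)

Branch on v1: take v1 = False.
The remaining clauses are satisfied by v2 = True, v3 = True, v4 = False, v5 = True, v6 = False.
So v1=F, v2=T, v3=T, v4=F, v5=T, v6=F is a satisfying assignment.

SATISFIABLE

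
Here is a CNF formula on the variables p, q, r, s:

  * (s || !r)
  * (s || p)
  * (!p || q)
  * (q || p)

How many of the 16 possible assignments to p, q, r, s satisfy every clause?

The models are:
  p=0 q=1 r=0 s=1
  p=0 q=1 r=1 s=1
  p=1 q=1 r=0 s=0
  p=1 q=1 r=0 s=1
  p=1 q=1 r=1 s=1
Count: 5.

5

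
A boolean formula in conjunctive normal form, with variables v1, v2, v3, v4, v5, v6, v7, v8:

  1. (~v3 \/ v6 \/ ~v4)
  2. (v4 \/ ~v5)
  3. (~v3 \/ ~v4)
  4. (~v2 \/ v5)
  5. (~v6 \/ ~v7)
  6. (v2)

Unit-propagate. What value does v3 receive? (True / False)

False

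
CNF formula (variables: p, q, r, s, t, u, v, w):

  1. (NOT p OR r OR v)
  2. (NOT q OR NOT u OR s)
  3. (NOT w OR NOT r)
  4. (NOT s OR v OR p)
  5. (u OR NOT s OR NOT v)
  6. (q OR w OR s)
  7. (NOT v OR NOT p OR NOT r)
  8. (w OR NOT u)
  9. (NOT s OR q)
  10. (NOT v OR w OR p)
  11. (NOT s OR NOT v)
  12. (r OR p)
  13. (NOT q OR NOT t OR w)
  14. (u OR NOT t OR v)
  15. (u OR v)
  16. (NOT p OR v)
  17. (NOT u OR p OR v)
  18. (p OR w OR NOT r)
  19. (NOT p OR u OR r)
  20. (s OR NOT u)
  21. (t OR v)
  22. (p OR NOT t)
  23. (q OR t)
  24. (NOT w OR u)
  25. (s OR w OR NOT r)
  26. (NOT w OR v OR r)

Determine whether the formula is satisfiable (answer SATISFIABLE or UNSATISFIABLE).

v = True:
  propagation gives s=False, u=False, w=False, q=True; an empty clause results — contradiction.
v = False:
  propagation gives u=True, w=True, r=False; an empty clause results — contradiction.
Every branch closes, so no satisfying assignment exists.

UNSATISFIABLE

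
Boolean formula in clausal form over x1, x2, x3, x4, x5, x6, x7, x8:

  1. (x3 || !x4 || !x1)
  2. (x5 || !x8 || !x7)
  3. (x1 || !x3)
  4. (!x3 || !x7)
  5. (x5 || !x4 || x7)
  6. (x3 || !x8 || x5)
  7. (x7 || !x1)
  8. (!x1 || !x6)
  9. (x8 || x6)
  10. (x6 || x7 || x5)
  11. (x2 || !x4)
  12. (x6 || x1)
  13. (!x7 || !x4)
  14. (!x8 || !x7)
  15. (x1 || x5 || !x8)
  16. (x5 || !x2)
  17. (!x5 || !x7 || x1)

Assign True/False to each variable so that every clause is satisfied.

x4 occurs only negated in the remaining clauses — set x4 = False.
Try x1 = False.
  then x3 is forced to False.
  then x6 is forced to True.
Set x2 = False and propagate.
Branch on x5: take x5 = True.
  then x7 is forced to False.
x8 is now unconstrained; take x8 = False.
Every clause has at least one true literal under this assignment.
Check each clause:
  1. (!x1 || x3 || !x4) — !x4 is true.
  2. (x5 || !x7 || !x8) — !x8 is true.
  3. (!x3 || x1) — !x3 is true.
  4. (!x7 || !x3) — !x7 is true.
  5. (x5 || !x4 || x7) — !x4 is true.
  6. (x5 || x3 || !x8) — !x8 is true.
  7. (x7 || !x1) — !x1 is true.
  8. (!x1 || !x6) — !x1 is true.
  9. (x6 || x8) — x6 is true.
  10. (x6 || x7 || x5) — x5 is true.
  11. (x2 || !x4) — !x4 is true.
  12. (x6 || x1) — x6 is true.
  13. (!x4 || !x7) — !x7 is true.
  14. (!x7 || !x8) — !x8 is true.
  15. (x5 || x1 || !x8) — !x8 is true.
  16. (x5 || !x2) — x5 is true.
  17. (!x7 || x1 || !x5) — !x7 is true.

x1=0  x2=0  x3=0  x4=0  x5=1  x6=1  x7=0  x8=0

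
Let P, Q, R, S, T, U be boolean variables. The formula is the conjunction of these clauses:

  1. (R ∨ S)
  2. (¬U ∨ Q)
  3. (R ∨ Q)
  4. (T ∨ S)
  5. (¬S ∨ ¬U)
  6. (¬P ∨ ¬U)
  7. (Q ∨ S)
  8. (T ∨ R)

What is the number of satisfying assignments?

13

Case analysis on S and Q:
  S=T, Q=T: P free; 3 ways for (R,T,U) × 2^1 = 6.
  S=T, Q=F: remaining (P,R,T,U) ∈ {(F,T,F,F); (F,T,T,F); (T,T,F,F); (T,T,T,F)} — 4.
  S=F, Q=T: remaining (P,R,T,U) ∈ {(F,T,T,F); (F,T,T,T); (T,T,T,F)} — 3.
  S=F, Q=F: a clause becomes empty — 0.
Total: 6 + 4 + 3 + 0 = 13.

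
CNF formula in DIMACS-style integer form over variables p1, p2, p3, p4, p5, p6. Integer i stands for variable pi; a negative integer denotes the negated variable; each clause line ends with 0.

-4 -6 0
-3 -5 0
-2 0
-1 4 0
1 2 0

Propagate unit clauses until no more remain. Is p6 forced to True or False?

False

(~p2) is a unit clause: p2 = False.
From (p2 \/ p1) and p2 = False: p1 = True.
(~p1 \/ p4) with p1 = True leaves only p4, so p4 = True.
(~p6 \/ ~p4): since p4 = True, the clause reduces to (~p6). p6 = False.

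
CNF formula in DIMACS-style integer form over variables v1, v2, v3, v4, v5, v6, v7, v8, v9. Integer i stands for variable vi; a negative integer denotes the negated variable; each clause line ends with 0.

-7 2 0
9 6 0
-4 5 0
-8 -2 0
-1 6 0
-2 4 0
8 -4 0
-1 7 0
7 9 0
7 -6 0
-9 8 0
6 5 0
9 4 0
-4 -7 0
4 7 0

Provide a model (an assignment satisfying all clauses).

v1 = False, v2 = False, v3 = False, v4 = True, v5 = True, v6 = False, v7 = False, v8 = True, v9 = True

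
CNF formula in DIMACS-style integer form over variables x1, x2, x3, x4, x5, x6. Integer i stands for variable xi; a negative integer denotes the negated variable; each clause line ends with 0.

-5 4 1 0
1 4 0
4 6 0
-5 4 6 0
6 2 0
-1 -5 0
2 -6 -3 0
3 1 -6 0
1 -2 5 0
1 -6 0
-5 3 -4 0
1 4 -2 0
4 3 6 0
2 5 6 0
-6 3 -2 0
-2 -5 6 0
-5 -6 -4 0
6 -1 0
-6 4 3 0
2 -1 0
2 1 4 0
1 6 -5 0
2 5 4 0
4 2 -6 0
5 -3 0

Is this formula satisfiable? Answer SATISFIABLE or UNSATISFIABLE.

x6 = True:
  propagation gives x1=True, x5=False, x2=True, x3=True; an empty clause results — contradiction.
x6 = False:
  propagation gives x4=True, x2=True, x5=False, x1=True; an empty clause results — contradiction.
Every branch closes, so no satisfying assignment exists.

UNSATISFIABLE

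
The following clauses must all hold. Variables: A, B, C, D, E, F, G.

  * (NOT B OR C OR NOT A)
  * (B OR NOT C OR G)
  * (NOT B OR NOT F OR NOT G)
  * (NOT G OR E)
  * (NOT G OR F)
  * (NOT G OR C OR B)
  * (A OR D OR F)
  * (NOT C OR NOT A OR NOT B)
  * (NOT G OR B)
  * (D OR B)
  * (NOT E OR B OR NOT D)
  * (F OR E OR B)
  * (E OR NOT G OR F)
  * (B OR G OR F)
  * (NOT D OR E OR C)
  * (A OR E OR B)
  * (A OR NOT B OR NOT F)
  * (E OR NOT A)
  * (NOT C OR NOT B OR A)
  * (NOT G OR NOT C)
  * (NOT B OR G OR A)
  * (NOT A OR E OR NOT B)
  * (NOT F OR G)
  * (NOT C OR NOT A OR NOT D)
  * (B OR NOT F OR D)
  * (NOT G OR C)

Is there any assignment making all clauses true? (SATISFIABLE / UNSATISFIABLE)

UNSATISFIABLE

B = True:
  A = True:
    propagation gives C=True; an empty clause results — contradiction.
  A = False:
    propagation gives F=False, G=False; an empty clause results — contradiction.
B = False:
  propagation gives G=False, C=False, D=True, E=False; an empty clause results — contradiction.
Every branch closes, so no satisfying assignment exists.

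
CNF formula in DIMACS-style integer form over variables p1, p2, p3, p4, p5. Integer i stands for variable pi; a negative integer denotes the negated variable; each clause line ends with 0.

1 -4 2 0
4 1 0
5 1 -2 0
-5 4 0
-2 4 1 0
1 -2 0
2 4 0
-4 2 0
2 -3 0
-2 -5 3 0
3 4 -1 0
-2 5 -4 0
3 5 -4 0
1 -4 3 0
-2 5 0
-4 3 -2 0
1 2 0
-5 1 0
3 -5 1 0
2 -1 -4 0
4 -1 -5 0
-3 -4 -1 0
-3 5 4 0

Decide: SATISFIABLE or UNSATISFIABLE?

UNSATISFIABLE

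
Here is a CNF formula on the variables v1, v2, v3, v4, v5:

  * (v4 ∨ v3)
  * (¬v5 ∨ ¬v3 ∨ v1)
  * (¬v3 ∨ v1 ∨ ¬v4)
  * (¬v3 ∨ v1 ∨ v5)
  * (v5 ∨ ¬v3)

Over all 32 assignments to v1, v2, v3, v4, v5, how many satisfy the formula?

12

Case analysis on v3 and v1:
  v3=1, v1=1: remaining (v2,v4,v5) ∈ {(0,0,1); (0,1,1); (1,0,1); (1,1,1)} — 4.
  v3=1, v1=0: a clause becomes empty — 0.
  v3=0, v1=1: remaining (v2,v4,v5) ∈ {(0,1,0); (0,1,1); (1,1,0); (1,1,1)} — 4.
  v3=0, v1=0: remaining (v2,v4,v5) ∈ {(0,1,0); (0,1,1); (1,1,0); (1,1,1)} — 4.
Total: 4 + 0 + 4 + 4 = 12.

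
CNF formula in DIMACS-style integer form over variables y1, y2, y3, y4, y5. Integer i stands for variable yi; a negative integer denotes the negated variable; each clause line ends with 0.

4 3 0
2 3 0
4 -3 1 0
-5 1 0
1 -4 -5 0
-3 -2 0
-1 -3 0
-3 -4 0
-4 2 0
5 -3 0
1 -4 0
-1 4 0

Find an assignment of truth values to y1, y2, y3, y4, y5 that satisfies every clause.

y1=1, y2=1, y3=0, y4=1, y5=0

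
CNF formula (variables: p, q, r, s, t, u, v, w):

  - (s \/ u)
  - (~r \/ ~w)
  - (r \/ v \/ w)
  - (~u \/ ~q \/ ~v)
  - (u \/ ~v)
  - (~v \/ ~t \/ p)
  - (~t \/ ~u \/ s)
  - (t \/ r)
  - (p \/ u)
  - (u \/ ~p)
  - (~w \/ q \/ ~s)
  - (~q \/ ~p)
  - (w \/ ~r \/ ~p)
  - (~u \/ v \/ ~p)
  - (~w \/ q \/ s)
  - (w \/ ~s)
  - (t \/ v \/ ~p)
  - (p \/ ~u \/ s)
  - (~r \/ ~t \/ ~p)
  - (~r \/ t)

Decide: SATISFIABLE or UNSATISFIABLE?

SATISFIABLE

Try p = False.
  then u is forced to True.
  then s is forced to True.
  then w is forced to True.
  then r is forced to False.
  then t is forced to True.
  then v is forced to False.
  then q is forced to True.
Every clause has at least one true literal under this assignment.
So p=False, q=True, r=False, s=True, t=True, u=True, v=False, w=True is a satisfying assignment.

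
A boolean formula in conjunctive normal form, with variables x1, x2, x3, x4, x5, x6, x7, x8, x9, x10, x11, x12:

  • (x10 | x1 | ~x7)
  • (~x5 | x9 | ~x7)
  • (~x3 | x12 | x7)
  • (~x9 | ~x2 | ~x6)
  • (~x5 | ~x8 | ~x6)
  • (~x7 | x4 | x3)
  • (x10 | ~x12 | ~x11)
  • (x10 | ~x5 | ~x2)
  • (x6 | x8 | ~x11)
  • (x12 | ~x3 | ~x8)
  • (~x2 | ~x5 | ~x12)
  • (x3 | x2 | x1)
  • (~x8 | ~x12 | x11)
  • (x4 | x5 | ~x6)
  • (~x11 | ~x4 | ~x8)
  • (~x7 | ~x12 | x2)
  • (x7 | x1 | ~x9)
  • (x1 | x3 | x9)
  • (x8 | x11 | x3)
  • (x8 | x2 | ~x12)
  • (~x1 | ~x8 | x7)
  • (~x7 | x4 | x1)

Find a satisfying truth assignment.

x1 = 1  x2 = 1  x3 = 1  x4 = 0  x5 = 0  x6 = 0  x7 = 1  x8 = 1  x9 = 1  x10 = 1  x11 = 1  x12 = 1

Check each clause:
  1. (x1 | x10 | ~x7) — x1 is true.
  2. (~x7 | x9 | ~x5) — ~x5 is true.
  3. (x7 | x12 | ~x3) — x12 is true.
  4. (~x2 | ~x9 | ~x6) — ~x6 is true.
  5. (~x5 | ~x8 | ~x6) — ~x6 is true.
  6. (~x7 | x3 | x4) — x3 is true.
  7. (x10 | ~x12 | ~x11) — x10 is true.
  8. (~x5 | ~x2 | x10) — x10 is true.
  9. (x6 | x8 | ~x11) — x8 is true.
  10. (x12 | ~x3 | ~x8) — x12 is true.
  11. (~x2 | ~x5 | ~x12) — ~x5 is true.
  12. (x1 | x3 | x2) — x1 is true.
  13. (~x8 | ~x12 | x11) — x11 is true.
  14. (x4 | ~x6 | x5) — ~x6 is true.
  15. (~x11 | ~x4 | ~x8) — ~x4 is true.
  16. (~x7 | ~x12 | x2) — x2 is true.
  17. (~x9 | x7 | x1) — x1 is true.
  18. (x1 | x3 | x9) — x1 is true.
  19. (x8 | x11 | x3) — x11 is true.
  20. (x8 | ~x12 | x2) — x8 is true.
  21. (~x8 | ~x1 | x7) — x7 is true.
  22. (~x7 | x4 | x1) — x1 is true.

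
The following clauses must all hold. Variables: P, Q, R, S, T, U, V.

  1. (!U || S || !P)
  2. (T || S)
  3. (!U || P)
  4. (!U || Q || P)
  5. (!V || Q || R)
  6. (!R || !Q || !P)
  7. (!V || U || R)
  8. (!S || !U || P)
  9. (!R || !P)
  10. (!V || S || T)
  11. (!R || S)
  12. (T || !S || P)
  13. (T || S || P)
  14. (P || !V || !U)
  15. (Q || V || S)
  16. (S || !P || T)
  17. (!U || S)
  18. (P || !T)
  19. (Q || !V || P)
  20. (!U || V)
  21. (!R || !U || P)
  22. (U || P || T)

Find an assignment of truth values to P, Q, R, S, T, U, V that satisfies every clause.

P = T, Q = F, R = F, S = T, T = T, U = F, V = F

Set P = True and propagate.
  then R is forced to False.
Set Q = False and propagate.
  then V is forced to False.
  then S is forced to True.
  then U is forced to False.
T is now unconstrained; take T = True.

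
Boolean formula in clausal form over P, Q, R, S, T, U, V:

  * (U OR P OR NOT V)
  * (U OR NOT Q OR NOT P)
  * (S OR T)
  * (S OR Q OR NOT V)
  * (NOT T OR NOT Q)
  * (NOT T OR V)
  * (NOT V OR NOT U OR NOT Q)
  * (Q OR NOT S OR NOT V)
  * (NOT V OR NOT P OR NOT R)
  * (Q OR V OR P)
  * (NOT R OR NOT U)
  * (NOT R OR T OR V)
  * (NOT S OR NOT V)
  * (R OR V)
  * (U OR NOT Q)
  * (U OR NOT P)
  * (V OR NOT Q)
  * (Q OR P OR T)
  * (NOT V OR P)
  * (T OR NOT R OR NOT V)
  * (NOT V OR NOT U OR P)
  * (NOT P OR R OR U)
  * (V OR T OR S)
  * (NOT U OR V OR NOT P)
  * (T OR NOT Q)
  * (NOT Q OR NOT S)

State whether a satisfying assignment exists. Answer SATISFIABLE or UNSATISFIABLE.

UNSATISFIABLE

V = True:
  propagation gives S=False, T=True, Q=True; an empty clause results — contradiction.
V = False:
  propagation gives T=False, S=True, R=False; an empty clause results — contradiction.
Every branch closes, so no satisfying assignment exists.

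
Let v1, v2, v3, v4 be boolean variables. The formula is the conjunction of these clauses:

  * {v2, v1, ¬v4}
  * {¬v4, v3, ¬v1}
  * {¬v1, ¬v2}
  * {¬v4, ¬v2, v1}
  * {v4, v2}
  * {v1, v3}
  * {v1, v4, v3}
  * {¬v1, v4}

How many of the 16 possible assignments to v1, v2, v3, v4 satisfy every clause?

2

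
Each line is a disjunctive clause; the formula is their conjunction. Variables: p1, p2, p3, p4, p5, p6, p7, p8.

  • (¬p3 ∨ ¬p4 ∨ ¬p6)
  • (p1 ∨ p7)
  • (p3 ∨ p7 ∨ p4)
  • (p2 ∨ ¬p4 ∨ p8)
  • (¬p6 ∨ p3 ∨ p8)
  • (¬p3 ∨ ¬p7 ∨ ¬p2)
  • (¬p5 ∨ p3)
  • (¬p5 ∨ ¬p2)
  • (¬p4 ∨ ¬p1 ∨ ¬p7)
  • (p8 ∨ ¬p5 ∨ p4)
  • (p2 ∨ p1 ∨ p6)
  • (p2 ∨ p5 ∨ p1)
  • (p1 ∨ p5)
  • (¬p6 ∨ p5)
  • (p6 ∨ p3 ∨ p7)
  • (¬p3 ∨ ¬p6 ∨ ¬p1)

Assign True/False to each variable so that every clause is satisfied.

p1=T, p2=F, p3=T, p4=F, p5=F, p6=F, p7=F, p8=F

Set p1 = True and propagate.
The remaining clauses are satisfied by p2 = False, p3 = True, p4 = False, p5 = False, p6 = False, p7 = False, p8 = False.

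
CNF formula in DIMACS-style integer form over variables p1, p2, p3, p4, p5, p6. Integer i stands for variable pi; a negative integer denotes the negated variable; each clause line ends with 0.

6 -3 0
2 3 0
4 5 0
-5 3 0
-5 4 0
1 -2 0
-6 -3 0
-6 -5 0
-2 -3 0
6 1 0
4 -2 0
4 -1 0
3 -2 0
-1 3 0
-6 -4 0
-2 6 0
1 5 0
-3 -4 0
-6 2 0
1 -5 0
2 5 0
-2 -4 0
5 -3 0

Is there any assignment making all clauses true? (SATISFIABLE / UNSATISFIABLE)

p2 = True:
  propagation gives p1=True, p3=False; an empty clause results — contradiction.
p2 = False:
  propagation gives p3=True, p6=True; an empty clause results — contradiction.
Every branch closes, so no satisfying assignment exists.

UNSATISFIABLE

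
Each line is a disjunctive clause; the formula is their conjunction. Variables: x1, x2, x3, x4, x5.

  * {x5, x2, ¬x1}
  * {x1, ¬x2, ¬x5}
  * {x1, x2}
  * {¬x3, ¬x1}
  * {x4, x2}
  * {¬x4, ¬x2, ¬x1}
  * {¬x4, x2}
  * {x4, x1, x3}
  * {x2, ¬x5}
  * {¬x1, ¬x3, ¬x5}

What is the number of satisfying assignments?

The models are:
  x1=F x2=T x3=F x4=T x5=F
  x1=F x2=T x3=T x4=F x5=F
  x1=F x2=T x3=T x4=T x5=F
  x1=T x2=T x3=F x4=F x5=F
  x1=T x2=T x3=F x4=F x5=T
That's 5 in total.

5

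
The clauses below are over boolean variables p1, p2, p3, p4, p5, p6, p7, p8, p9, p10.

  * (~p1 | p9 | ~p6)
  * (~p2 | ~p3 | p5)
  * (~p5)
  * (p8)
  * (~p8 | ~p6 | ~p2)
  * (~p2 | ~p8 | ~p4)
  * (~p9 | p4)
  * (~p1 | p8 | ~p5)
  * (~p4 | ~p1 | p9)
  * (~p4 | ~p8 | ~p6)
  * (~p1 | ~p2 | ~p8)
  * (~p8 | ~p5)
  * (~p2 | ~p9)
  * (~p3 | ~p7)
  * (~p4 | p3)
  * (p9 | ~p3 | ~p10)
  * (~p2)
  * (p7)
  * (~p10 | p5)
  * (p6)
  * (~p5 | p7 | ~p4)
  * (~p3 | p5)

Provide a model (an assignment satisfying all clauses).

p1 = False, p2 = False, p3 = False, p4 = False, p5 = False, p6 = True, p7 = True, p8 = True, p9 = False, p10 = False

(~p5) is a unit clause, so p5 = False.
(p8) is a unit clause, so p8 = True.
(~p2) is a unit clause, so p2 = False.
(p7) is a unit clause, so p7 = True.
(~p3) is a unit clause, so p3 = False.
The clause (~p4) is unit: p4 must be False.
Unit propagation: (~p9) forces p9 = False.
The clause (~p10) is unit: p10 must be False.
(p6) is a unit clause, so p6 = True.
The clause (~p1) is unit: p1 must be False.
Every clause has at least one true literal under this assignment.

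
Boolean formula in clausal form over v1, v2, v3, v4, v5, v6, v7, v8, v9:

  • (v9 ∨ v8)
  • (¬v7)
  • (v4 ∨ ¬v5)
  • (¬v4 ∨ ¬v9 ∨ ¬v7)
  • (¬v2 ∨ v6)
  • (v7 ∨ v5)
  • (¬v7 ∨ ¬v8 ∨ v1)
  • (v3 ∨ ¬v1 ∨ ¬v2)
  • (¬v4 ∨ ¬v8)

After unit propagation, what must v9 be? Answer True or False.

(¬v7) stands alone — v7 = False.
From (v5 ∨ v7) and v7 = False: v5 = True.
(¬v5 ∨ v4): since v5 = True, the clause reduces to (v4). v4 = True.
(¬v4 ∨ ¬v8): since v4 = True, the clause reduces to (¬v8). v8 = False.
From (v9 ∨ v8) and v8 = False: v9 = True.

True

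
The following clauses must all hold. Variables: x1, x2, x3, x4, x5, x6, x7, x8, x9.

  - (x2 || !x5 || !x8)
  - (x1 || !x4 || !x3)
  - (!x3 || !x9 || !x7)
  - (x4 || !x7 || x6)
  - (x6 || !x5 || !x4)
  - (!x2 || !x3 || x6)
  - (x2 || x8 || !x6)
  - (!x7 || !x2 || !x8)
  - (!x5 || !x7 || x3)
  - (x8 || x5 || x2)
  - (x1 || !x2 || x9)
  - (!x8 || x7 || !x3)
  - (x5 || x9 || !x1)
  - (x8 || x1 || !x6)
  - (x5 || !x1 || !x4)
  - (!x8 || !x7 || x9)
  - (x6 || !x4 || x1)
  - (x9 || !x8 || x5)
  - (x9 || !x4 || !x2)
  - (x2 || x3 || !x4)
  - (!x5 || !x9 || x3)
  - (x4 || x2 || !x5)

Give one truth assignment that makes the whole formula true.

x1=True, x2=True, x3=False, x4=False, x5=False, x6=True, x7=False, x8=False, x9=True

Set x1 = True and propagate.
Branch on x2: take x2 = True.
For the remaining variables, x3 = False, x4 = False, x5 = False, x6 = True, x7 = False, x8 = False, x9 = True works.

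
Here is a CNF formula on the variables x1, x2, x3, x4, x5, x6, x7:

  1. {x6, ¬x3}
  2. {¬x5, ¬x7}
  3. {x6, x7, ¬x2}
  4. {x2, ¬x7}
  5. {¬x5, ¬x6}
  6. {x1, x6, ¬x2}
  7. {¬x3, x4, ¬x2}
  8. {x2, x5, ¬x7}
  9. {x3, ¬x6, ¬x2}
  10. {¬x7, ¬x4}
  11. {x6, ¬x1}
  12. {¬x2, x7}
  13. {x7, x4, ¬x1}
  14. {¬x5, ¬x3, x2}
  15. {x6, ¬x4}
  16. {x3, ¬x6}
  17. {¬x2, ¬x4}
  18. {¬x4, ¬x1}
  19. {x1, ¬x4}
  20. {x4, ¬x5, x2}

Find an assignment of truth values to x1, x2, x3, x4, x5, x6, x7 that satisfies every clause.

x1 = False, x2 = False, x3 = False, x4 = False, x5 = False, x6 = False, x7 = False

Check each clause:
  1. {¬x3, x6} — ¬x3 is true.
  2. {¬x7, ¬x5} — ¬x7 is true.
  3. {¬x2, x7, x6} — ¬x2 is true.
  4. {¬x7, x2} — ¬x7 is true.
  5. {¬x6, ¬x5} — ¬x6 is true.
  6. {¬x2, x6, x1} — ¬x2 is true.
  7. {¬x3, x4, ¬x2} — ¬x3 is true.
  8. {x2, x5, ¬x7} — ¬x7 is true.
  9. {¬x2, ¬x6, x3} — ¬x6 is true.
  10. {¬x4, ¬x7} — ¬x7 is true.
  11. {¬x1, x6} — ¬x1 is true.
  12. {x7, ¬x2} — ¬x2 is true.
  13. {x7, x4, ¬x1} — ¬x1 is true.
  14. {¬x3, ¬x5, x2} — ¬x5 is true.
  15. {x6, ¬x4} — ¬x4 is true.
  16. {¬x6, x3} — ¬x6 is true.
  17. {¬x2, ¬x4} — ¬x4 is true.
  18. {¬x4, ¬x1} — ¬x4 is true.
  19. {¬x4, x1} — ¬x4 is true.
  20. {x2, ¬x5, x4} — ¬x5 is true.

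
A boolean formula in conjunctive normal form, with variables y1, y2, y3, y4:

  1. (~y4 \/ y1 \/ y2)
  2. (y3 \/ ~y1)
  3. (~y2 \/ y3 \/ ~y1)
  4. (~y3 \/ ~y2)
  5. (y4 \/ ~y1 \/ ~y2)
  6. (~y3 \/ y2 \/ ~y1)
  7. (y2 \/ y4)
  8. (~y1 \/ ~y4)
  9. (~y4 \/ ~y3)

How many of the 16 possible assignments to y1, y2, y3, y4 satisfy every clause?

2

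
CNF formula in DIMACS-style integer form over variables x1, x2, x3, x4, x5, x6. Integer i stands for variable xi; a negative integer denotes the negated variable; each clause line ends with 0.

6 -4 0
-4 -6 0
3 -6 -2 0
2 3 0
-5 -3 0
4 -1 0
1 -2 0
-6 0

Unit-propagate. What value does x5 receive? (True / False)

False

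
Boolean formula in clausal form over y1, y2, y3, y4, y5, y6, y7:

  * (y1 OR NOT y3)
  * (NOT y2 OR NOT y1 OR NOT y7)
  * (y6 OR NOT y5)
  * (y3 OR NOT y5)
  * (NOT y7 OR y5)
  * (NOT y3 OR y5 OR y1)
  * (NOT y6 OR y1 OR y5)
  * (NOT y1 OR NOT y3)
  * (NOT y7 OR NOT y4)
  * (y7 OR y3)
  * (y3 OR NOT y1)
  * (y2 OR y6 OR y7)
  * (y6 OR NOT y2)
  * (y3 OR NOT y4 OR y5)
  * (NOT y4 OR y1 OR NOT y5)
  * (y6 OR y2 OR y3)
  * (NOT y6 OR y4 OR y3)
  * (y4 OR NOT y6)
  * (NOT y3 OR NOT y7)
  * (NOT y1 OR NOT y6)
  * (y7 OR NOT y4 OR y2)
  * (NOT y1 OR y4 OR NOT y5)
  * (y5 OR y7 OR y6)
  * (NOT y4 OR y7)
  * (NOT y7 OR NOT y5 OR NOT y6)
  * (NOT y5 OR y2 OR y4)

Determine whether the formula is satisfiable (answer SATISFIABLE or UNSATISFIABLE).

UNSATISFIABLE

y5 = True:
  propagation gives y6=True, y3=True, y1=True; an empty clause results — contradiction.
y5 = False:
  propagation gives y7=False, y3=True, y1=True; an empty clause results — contradiction.
Every branch closes, so no satisfying assignment exists.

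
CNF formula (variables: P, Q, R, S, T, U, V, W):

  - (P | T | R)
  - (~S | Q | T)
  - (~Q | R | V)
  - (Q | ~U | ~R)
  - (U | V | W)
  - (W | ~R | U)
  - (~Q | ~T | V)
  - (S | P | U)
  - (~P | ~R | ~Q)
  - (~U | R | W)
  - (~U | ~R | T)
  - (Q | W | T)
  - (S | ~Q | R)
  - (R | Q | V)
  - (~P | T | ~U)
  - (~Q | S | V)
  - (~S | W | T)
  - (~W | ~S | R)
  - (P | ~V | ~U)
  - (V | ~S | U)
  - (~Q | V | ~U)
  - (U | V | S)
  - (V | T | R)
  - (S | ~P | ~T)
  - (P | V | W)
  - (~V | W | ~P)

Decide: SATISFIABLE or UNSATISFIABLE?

SATISFIABLE

Try P = False.
Branch on Q: take Q = True.
Branch on R: take R = True.
For the remaining variables, S = True, T = True, U = False, V = True, W = True works.
Every clause has at least one true literal under this assignment.
So P=0, Q=1, R=1, S=1, T=1, U=0, V=1, W=1 is a satisfying assignment.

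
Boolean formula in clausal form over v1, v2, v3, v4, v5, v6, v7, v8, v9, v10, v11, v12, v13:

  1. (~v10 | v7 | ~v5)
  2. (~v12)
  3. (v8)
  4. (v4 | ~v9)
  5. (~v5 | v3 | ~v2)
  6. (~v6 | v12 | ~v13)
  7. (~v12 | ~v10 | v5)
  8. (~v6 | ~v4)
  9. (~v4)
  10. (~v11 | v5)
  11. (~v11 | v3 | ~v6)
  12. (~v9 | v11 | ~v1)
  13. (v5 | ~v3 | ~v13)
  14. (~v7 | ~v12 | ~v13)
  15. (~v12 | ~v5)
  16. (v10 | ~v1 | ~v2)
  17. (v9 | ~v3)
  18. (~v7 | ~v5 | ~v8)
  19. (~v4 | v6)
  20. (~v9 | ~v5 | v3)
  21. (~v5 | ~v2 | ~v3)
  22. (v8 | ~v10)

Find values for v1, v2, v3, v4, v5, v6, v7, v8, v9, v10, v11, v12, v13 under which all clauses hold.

v1 = T, v2 = T, v3 = F, v4 = F, v5 = F, v6 = F, v7 = F, v8 = T, v9 = F, v10 = T, v11 = F, v12 = F, v13 = T

(~v12) is a unit clause, so v12 = False.
(v8) is a unit clause, so v8 = True.
The clause (~v4) is unit: v4 must be False.
The clause (~v9) is unit: v9 must be False.
Unit propagation: (~v3) forces v3 = False.
v6 occurs only negated in the remaining clauses — set v6 = False.
v11 occurs only negated in the remaining clauses — set v11 = False.
Try v1 = True.
Branch on v2: take v2 = True.
  then v5 is forced to False.
  then v10 is forced to True.
v7, v13 are now unconstrained; take v7 = False, v13 = True.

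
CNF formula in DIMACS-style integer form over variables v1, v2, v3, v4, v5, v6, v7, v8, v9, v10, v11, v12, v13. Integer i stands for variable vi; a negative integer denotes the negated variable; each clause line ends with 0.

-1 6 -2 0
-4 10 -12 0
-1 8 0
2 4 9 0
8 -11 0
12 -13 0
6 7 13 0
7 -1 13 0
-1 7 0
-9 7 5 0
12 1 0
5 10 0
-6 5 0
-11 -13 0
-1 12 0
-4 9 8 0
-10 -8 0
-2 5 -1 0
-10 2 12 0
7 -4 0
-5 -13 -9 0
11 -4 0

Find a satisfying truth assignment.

Pure literal: v7 appears only positively; assign v7 = True.
Try v1 = False.
  then v12 is forced to True.
Branch on v2: take v2 = True.
Try v4 = False.
The remaining clauses are satisfied by v3 = False, v5 = True, v6 = False, v8 = False, v9 = False, v10 = False, v11 = False, v13 = False.

v1=False, v2=True, v3=False, v4=False, v5=True, v6=False, v7=True, v8=False, v9=False, v10=False, v11=False, v12=True, v13=False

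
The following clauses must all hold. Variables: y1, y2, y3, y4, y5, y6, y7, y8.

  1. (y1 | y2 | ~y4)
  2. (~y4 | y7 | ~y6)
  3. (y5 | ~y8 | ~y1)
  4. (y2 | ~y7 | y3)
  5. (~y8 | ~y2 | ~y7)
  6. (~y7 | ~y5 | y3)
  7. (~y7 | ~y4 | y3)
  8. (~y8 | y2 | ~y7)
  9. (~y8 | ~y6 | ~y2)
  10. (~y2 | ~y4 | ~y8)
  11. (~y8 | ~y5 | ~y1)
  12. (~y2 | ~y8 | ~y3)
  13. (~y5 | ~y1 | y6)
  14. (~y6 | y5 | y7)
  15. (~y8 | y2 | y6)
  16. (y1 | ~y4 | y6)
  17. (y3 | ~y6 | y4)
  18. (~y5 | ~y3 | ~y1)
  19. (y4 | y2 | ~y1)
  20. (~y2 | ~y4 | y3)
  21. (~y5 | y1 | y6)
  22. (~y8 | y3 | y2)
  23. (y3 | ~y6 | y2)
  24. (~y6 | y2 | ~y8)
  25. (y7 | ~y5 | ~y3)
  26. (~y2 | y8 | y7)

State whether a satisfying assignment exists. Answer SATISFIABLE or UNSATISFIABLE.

SATISFIABLE

Try y1 = True.
Branch on y2: take y2 = False.
  then y4 is forced to True.
Try y3 = False.
  then y7 is forced to False.
  then y6 is forced to False.
  then y5 is forced to False.
  then y8 is forced to False.
So y1 = T, y2 = F, y3 = F, y4 = T, y5 = F, y6 = F, y7 = F, y8 = F is a satisfying assignment.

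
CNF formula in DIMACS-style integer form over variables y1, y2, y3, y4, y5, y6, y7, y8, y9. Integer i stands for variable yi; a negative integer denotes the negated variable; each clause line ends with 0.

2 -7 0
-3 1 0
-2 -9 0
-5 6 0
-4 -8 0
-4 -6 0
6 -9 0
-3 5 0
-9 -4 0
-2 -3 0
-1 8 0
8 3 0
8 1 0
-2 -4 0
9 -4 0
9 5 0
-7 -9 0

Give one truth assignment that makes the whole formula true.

Pure literal: y4 appears only negated; assign y4 = False.
Pure literal: y7 appears only negated; assign y7 = False.
Try y1 = True.
  then y8 is forced to True.
The remaining clauses are satisfied by y2 = False, y3 = True, y5 = True, y6 = True, y9 = False.
Every clause has at least one true literal under this assignment.

y1=True, y2=False, y3=True, y4=False, y5=True, y6=True, y7=False, y8=True, y9=False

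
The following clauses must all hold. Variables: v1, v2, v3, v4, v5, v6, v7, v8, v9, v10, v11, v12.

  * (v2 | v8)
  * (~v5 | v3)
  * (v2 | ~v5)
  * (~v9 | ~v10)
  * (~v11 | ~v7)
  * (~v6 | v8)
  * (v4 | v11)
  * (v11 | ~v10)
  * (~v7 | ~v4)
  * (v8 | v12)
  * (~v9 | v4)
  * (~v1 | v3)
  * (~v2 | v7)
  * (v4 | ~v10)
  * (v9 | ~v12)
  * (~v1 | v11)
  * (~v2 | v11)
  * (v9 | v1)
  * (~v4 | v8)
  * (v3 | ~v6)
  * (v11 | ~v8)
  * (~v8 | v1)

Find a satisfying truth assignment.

v1 = True, v2 = False, v3 = True, v4 = True, v5 = False, v6 = False, v7 = False, v8 = True, v9 = False, v10 = True, v11 = True, v12 = False

Check each clause:
  1. (v8 | v2) — v8 is true.
  2. (~v5 | v3) — v3 is true.
  3. (v2 | ~v5) — ~v5 is true.
  4. (~v10 | ~v9) — ~v9 is true.
  5. (~v7 | ~v11) — ~v7 is true.
  6. (v8 | ~v6) — v8 is true.
  7. (v4 | v11) — v11 is true.
  8. (~v10 | v11) — v11 is true.
  9. (~v7 | ~v4) — ~v7 is true.
  10. (v8 | v12) — v8 is true.
  11. (v4 | ~v9) — v4 is true.
  12. (~v1 | v3) — v3 is true.
  13. (~v2 | v7) — ~v2 is true.
  14. (v4 | ~v10) — v4 is true.
  15. (~v12 | v9) — ~v12 is true.
  16. (~v1 | v11) — v11 is true.
  17. (~v2 | v11) — v11 is true.
  18. (v9 | v1) — v1 is true.
  19. (~v4 | v8) — v8 is true.
  20. (~v6 | v3) — ~v6 is true.
  21. (~v8 | v11) — v11 is true.
  22. (v1 | ~v8) — v1 is true.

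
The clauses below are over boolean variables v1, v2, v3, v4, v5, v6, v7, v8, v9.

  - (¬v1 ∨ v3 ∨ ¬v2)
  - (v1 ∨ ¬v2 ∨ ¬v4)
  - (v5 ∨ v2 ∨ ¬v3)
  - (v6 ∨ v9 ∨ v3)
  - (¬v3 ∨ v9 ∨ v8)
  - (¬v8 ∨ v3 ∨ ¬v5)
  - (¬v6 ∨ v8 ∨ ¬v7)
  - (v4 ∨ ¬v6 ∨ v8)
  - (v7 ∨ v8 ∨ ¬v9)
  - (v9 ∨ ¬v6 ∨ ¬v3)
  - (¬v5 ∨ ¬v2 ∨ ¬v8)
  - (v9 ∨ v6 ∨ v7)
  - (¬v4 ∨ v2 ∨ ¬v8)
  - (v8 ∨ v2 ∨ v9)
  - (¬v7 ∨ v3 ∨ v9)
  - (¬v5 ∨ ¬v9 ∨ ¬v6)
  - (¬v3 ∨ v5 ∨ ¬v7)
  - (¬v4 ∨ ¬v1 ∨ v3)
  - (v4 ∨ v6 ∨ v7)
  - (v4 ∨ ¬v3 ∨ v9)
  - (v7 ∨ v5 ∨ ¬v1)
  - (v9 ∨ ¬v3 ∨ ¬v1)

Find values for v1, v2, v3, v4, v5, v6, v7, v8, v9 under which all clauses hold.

v1 = F, v2 = F, v3 = F, v4 = T, v5 = F, v6 = F, v7 = T, v8 = F, v9 = T

Branch on v1: take v1 = False.
For the remaining variables, v2 = False, v3 = False, v4 = True, v5 = False, v6 = False, v7 = True, v8 = False, v9 = True works.
Check each clause:
  1. (¬v1 ∨ v3 ∨ ¬v2) — ¬v2 is true.
  2. (¬v2 ∨ v1 ∨ ¬v4) — ¬v2 is true.
  3. (v2 ∨ ¬v3 ∨ v5) — ¬v3 is true.
  4. (v6 ∨ v9 ∨ v3) — v9 is true.
  5. (v8 ∨ v9 ∨ ¬v3) — v9 is true.
  6. (¬v5 ∨ ¬v8 ∨ v3) — ¬v8 is true.
  7. (¬v6 ∨ v8 ∨ ¬v7) — ¬v6 is true.
  8. (v4 ∨ v8 ∨ ¬v6) — ¬v6 is true.
  9. (¬v9 ∨ v7 ∨ v8) — v7 is true.
  10. (v9 ∨ ¬v3 ∨ ¬v6) — v9 is true.
  11. (¬v5 ∨ ¬v8 ∨ ¬v2) — ¬v8 is true.
  12. (v6 ∨ v9 ∨ v7) — v9 is true.
  13. (¬v4 ∨ ¬v8 ∨ v2) — ¬v8 is true.
  14. (v2 ∨ v8 ∨ v9) — v9 is true.
  15. (¬v7 ∨ v9 ∨ v3) — v9 is true.
  16. (¬v9 ∨ ¬v5 ∨ ¬v6) — ¬v6 is true.
  17. (v5 ∨ ¬v3 ∨ ¬v7) — ¬v3 is true.
  18. (v3 ∨ ¬v1 ∨ ¬v4) — ¬v1 is true.
  19. (v7 ∨ v6 ∨ v4) — v4 is true.
  20. (v4 ∨ v9 ∨ ¬v3) — v9 is true.
  21. (v5 ∨ ¬v1 ∨ v7) — ¬v1 is true.
  22. (v9 ∨ ¬v3 ∨ ¬v1) — v9 is true.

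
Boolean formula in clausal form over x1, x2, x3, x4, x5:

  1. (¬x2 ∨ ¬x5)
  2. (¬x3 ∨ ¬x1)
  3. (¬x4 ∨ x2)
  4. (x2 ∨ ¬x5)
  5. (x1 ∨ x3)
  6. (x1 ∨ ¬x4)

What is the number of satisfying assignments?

The models are:
  x1=F x2=F x3=T x4=F x5=F
  x1=F x2=T x3=T x4=F x5=F
  x1=T x2=F x3=F x4=F x5=F
  x1=T x2=T x3=F x4=F x5=F
  x1=T x2=T x3=F x4=T x5=F
That's 5 in total.

5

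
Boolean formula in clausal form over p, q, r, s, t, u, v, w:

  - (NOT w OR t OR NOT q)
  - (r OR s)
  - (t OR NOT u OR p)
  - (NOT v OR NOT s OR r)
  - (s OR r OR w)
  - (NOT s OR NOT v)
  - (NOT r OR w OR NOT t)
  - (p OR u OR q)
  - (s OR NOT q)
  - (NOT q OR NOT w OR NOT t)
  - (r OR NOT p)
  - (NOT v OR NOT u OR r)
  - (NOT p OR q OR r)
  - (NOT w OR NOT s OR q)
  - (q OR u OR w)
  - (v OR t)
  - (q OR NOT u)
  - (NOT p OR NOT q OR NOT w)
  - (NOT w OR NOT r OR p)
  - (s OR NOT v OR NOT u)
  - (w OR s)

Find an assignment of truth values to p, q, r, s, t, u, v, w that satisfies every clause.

Try p = False.
Try q = True.
  then s is forced to True.
  then v is forced to False.
  then t is forced to True.
  then w is forced to False.
  then r is forced to False.
u is now unconstrained; take u = True.
Every clause has at least one true literal under this assignment.

p=F, q=T, r=F, s=T, t=T, u=T, v=F, w=F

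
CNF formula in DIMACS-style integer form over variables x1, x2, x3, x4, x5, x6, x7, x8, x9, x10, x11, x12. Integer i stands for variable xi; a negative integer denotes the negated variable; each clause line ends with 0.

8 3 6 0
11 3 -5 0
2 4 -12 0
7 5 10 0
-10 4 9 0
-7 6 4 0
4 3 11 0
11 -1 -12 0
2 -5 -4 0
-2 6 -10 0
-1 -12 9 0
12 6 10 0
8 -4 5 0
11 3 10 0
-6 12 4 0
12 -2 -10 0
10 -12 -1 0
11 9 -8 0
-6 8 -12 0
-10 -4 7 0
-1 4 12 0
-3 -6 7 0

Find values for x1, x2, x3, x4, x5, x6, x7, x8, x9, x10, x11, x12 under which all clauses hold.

x1 = F, x2 = T, x3 = T, x4 = T, x5 = T, x6 = T, x7 = T, x8 = T, x9 = T, x10 = F, x11 = F, x12 = T

Check each clause:
  1. (x8 \/ x3 \/ x6) — x8 is true.
  2. (~x5 \/ x11 \/ x3) — x3 is true.
  3. (x2 \/ x4 \/ ~x12) — x2 is true.
  4. (x5 \/ x10 \/ x7) — x5 is true.
  5. (x9 \/ ~x10 \/ x4) — x9 is true.
  6. (x4 \/ ~x7 \/ x6) — x4 is true.
  7. (x3 \/ x11 \/ x4) — x3 is true.
  8. (~x1 \/ x11 \/ ~x12) — ~x1 is true.
  9. (~x5 \/ x2 \/ ~x4) — x2 is true.
  10. (x6 \/ ~x2 \/ ~x10) — ~x10 is true.
  11. (~x1 \/ ~x12 \/ x9) — x9 is true.
  12. (x6 \/ x12 \/ x10) — x12 is true.
  13. (x8 \/ x5 \/ ~x4) — x8 is true.
  14. (x10 \/ x11 \/ x3) — x3 is true.
  15. (x4 \/ ~x6 \/ x12) — x12 is true.
  16. (~x10 \/ x12 \/ ~x2) — x12 is true.
  17. (~x1 \/ ~x12 \/ x10) — ~x1 is true.
  18. (~x8 \/ x11 \/ x9) — x9 is true.
  19. (~x12 \/ x8 \/ ~x6) — x8 is true.
  20. (x7 \/ ~x4 \/ ~x10) — ~x10 is true.
  21. (x12 \/ x4 \/ ~x1) — x4 is true.
  22. (~x3 \/ x7 \/ ~x6) — x7 is true.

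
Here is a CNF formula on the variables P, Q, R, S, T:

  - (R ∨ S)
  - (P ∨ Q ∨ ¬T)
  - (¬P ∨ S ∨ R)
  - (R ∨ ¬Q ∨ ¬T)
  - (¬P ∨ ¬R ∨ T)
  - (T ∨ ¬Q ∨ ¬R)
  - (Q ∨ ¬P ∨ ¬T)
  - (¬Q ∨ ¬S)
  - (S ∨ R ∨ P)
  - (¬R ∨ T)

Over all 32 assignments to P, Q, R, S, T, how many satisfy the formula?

The models are:
  P=F Q=F R=F S=T T=F
  P=F Q=T R=T S=F T=T
  P=T Q=F R=F S=T T=F
  P=T Q=T R=T S=F T=T
That's 4 in total.

4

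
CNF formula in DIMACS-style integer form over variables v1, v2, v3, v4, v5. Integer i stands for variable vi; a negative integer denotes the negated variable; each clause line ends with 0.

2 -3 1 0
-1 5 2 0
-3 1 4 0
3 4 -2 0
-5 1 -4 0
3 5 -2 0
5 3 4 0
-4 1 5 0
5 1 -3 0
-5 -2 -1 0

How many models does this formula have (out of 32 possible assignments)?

7

Split on v1, then v5.
  v1=1, v5=1: remaining (v2,v3,v4) ∈ {(0,0,0); (0,0,1); (0,1,0); (0,1,1)} — 4.
  v1=1, v5=0: remaining (v2,v3,v4) ∈ {(1,1,0); (1,1,1)} — 2.
  v1=0, v5=1: remaining (v2,v3,v4) ∈ {(0,0,0)} — 1.
  v1=0, v5=0: a clause becomes empty — 0.
Total: 4 + 2 + 1 + 0 = 7.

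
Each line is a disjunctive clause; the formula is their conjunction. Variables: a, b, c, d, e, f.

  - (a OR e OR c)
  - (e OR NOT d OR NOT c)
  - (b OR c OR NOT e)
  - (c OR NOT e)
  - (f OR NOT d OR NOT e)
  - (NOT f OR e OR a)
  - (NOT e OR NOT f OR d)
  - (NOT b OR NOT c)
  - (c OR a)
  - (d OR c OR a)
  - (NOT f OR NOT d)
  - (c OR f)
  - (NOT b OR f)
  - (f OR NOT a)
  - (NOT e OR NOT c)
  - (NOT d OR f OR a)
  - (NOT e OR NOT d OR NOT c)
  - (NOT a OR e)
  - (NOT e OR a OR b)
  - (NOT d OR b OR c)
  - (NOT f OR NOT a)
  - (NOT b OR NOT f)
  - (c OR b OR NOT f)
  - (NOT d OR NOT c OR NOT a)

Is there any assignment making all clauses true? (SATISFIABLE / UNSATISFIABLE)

Set a = False and propagate.
  then c is forced to True.
  then b is forced to False.
  then e is forced to False.
  then d is forced to False.
  then f is forced to False.
Every clause has at least one true literal under this assignment.
So a = F, b = F, c = T, d = F, e = F, f = F is a satisfying assignment.

SATISFIABLE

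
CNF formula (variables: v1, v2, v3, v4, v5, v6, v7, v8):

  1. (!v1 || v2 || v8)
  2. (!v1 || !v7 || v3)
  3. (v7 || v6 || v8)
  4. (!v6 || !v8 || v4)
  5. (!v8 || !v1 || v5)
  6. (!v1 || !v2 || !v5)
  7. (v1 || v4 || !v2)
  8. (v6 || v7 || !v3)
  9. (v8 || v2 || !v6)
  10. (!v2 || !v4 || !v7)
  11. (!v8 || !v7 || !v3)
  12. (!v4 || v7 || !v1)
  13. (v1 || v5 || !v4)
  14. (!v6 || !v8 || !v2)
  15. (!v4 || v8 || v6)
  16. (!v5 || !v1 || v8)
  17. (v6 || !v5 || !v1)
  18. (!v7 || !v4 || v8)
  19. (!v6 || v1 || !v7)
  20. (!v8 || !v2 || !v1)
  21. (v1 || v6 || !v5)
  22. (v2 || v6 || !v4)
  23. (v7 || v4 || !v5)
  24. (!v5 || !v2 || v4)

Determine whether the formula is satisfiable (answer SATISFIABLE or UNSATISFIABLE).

Branch on v1: take v1 = False.
Try v2 = False.
Set v3 = True and propagate.
For the remaining variables, v4 = False, v5 = False, v6 = False, v7 = True, v8 = False works.
So v1 = F  v2 = F  v3 = T  v4 = F  v5 = F  v6 = F  v7 = T  v8 = F is a satisfying assignment.

SATISFIABLE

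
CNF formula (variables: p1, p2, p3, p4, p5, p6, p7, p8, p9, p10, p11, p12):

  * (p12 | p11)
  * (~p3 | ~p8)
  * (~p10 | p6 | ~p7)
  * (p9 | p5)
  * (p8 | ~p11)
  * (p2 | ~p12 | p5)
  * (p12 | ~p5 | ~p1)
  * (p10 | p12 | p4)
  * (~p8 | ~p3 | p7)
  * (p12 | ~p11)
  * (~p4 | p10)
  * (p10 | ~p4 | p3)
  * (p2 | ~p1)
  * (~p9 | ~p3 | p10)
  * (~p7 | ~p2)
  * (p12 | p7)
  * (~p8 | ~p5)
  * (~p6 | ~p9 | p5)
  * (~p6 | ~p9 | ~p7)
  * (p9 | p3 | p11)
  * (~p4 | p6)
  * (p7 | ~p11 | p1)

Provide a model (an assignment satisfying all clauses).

p1 = F  p2 = F  p3 = T  p4 = F  p5 = T  p6 = F  p7 = F  p8 = F  p9 = T  p10 = T  p11 = F  p12 = T

Check each clause:
  1. (p12 | p11) — p12 is true.
  2. (~p8 | ~p3) — ~p8 is true.
  3. (~p7 | p6 | ~p10) — ~p7 is true.
  4. (p5 | p9) — p9 is true.
  5. (~p11 | p8) — ~p11 is true.
  6. (p5 | p2 | ~p12) — p5 is true.
  7. (~p5 | p12 | ~p1) — p12 is true.
  8. (p10 | p12 | p4) — p10 is true.
  9. (~p8 | p7 | ~p3) — ~p8 is true.
  10. (p12 | ~p11) — p12 is true.
  11. (~p4 | p10) — p10 is true.
  12. (p10 | p3 | ~p4) — p10 is true.
  13. (~p1 | p2) — ~p1 is true.
  14. (p10 | ~p9 | ~p3) — p10 is true.
  15. (~p7 | ~p2) — ~p7 is true.
  16. (p7 | p12) — p12 is true.
  17. (~p8 | ~p5) — ~p8 is true.
  18. (~p9 | ~p6 | p5) — ~p6 is true.
  19. (~p7 | ~p9 | ~p6) — ~p7 is true.
  20. (p3 | p11 | p9) — p3 is true.
  21. (p6 | ~p4) — ~p4 is true.
  22. (~p11 | p1 | p7) — ~p11 is true.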